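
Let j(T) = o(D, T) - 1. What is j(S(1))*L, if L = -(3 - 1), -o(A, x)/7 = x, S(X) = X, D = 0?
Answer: 16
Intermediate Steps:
o(A, x) = -7*x
L = -2 (L = -1*2 = -2)
j(T) = -1 - 7*T (j(T) = -7*T - 1 = -1 - 7*T)
j(S(1))*L = (-1 - 7*1)*(-2) = (-1 - 7)*(-2) = -8*(-2) = 16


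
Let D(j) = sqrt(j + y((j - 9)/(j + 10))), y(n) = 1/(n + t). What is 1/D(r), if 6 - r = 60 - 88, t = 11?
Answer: sqrt(353246)/3470 ≈ 0.17128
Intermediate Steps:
r = 34 (r = 6 - (60 - 88) = 6 - 1*(-28) = 6 + 28 = 34)
y(n) = 1/(11 + n) (y(n) = 1/(n + 11) = 1/(11 + n))
D(j) = sqrt(j + 1/(11 + (-9 + j)/(10 + j))) (D(j) = sqrt(j + 1/(11 + (j - 9)/(j + 10))) = sqrt(j + 1/(11 + (-9 + j)/(10 + j))))
1/D(r) = 1/(sqrt((10 + 34 + 34*(101 + 12*34))/(101 + 12*34))) = 1/(sqrt((10 + 34 + 34*(101 + 408))/(101 + 408))) = 1/(sqrt((10 + 34 + 34*509)/509)) = 1/(sqrt((10 + 34 + 17306)/509)) = 1/(sqrt((1/509)*17350)) = 1/(sqrt(17350/509)) = 1/(5*sqrt(353246)/509) = sqrt(353246)/3470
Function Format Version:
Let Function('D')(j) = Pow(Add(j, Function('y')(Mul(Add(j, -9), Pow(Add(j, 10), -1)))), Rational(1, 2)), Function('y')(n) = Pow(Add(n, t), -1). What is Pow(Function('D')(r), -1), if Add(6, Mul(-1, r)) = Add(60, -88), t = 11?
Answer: Mul(Rational(1, 3470), Pow(353246, Rational(1, 2))) ≈ 0.17128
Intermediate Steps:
r = 34 (r = Add(6, Mul(-1, Add(60, -88))) = Add(6, Mul(-1, -28)) = Add(6, 28) = 34)
Function('y')(n) = Pow(Add(11, n), -1) (Function('y')(n) = Pow(Add(n, 11), -1) = Pow(Add(11, n), -1))
Function('D')(j) = Pow(Add(j, Pow(Add(11, Mul(Pow(Add(10, j), -1), Add(-9, j))), -1)), Rational(1, 2)) (Function('D')(j) = Pow(Add(j, Pow(Add(11, Mul(Add(j, -9), Pow(Add(j, 10), -1))), -1)), Rational(1, 2)) = Pow(Add(j, Pow(Add(11, Mul(Add(-9, j), Pow(Add(10, j), -1))), -1)), Rational(1, 2)) = Pow(Add(j, Pow(Add(11, Mul(Pow(Add(10, j), -1), Add(-9, j))), -1)), Rational(1, 2)))
Pow(Function('D')(r), -1) = Pow(Pow(Mul(Pow(Add(101, Mul(12, 34)), -1), Add(10, 34, Mul(34, Add(101, Mul(12, 34))))), Rational(1, 2)), -1) = Pow(Pow(Mul(Pow(Add(101, 408), -1), Add(10, 34, Mul(34, Add(101, 408)))), Rational(1, 2)), -1) = Pow(Pow(Mul(Pow(509, -1), Add(10, 34, Mul(34, 509))), Rational(1, 2)), -1) = Pow(Pow(Mul(Rational(1, 509), Add(10, 34, 17306)), Rational(1, 2)), -1) = Pow(Pow(Mul(Rational(1, 509), 17350), Rational(1, 2)), -1) = Pow(Pow(Rational(17350, 509), Rational(1, 2)), -1) = Pow(Mul(Rational(5, 509), Pow(353246, Rational(1, 2))), -1) = Mul(Rational(1, 3470), Pow(353246, Rational(1, 2)))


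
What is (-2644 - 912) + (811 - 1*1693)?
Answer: -4438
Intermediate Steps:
(-2644 - 912) + (811 - 1*1693) = -3556 + (811 - 1693) = -3556 - 882 = -4438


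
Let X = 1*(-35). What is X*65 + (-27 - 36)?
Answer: -2338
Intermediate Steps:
X = -35
X*65 + (-27 - 36) = -35*65 + (-27 - 36) = -2275 - 63 = -2338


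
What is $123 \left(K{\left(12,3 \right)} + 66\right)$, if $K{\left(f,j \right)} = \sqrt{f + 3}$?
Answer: $8118 + 123 \sqrt{15} \approx 8594.4$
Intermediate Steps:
$K{\left(f,j \right)} = \sqrt{3 + f}$
$123 \left(K{\left(12,3 \right)} + 66\right) = 123 \left(\sqrt{3 + 12} + 66\right) = 123 \left(\sqrt{15} + 66\right) = 123 \left(66 + \sqrt{15}\right) = 8118 + 123 \sqrt{15}$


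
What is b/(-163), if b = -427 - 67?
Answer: 494/163 ≈ 3.0307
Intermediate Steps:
b = -494
b/(-163) = -494/(-163) = -494*(-1/163) = 494/163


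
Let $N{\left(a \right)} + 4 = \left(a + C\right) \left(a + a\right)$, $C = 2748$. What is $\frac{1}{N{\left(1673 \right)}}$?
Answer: $\frac{1}{14792662} \approx 6.7601 \cdot 10^{-8}$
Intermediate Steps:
$N{\left(a \right)} = -4 + 2 a \left(2748 + a\right)$ ($N{\left(a \right)} = -4 + \left(a + 2748\right) \left(a + a\right) = -4 + \left(2748 + a\right) 2 a = -4 + 2 a \left(2748 + a\right)$)
$\frac{1}{N{\left(1673 \right)}} = \frac{1}{-4 + 2 \cdot 1673^{2} + 5496 \cdot 1673} = \frac{1}{-4 + 2 \cdot 2798929 + 9194808} = \frac{1}{-4 + 5597858 + 9194808} = \frac{1}{14792662}$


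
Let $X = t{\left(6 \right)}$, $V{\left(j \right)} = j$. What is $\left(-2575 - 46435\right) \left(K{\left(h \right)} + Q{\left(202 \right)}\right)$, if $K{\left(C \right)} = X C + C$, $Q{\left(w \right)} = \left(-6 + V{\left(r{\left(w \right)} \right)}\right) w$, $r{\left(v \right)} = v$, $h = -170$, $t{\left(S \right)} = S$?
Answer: $-1882082020$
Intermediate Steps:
$X = 6$
$Q{\left(w \right)} = w \left(-6 + w\right)$ ($Q{\left(w \right)} = \left(-6 + w\right) w = w \left(-6 + w\right)$)
$K{\left(C \right)} = 7 C$ ($K{\left(C \right)} = 6 C + C = 7 C$)
$\left(-2575 - 46435\right) \left(K{\left(h \right)} + Q{\left(202 \right)}\right) = \left(-2575 - 46435\right) \left(7 \left(-170\right) + 202 \left(-6 + 202\right)\right) = - 49010 \left(-1190 + 202 \cdot 196\right) = - 49010 \left(-1190 + 39592\right) = \left(-49010\right) 38402 = -1882082020$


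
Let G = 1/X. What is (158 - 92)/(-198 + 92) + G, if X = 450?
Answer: -14797/23850 ≈ -0.62042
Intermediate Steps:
G = 1/450 ≈ 0.0022222
(158 - 92)/(-198 + 92) + G = (158 - 92)/(-198 + 92) + 1/450 = 66/(-106) + 1/450 = 66*(-1/106) + 1/450 = -33/53 + 1/450 = -14797/23850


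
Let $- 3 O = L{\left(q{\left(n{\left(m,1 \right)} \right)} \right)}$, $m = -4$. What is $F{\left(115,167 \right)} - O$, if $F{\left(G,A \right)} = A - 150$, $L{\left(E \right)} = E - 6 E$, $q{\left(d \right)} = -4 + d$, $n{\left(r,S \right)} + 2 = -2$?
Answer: $\frac{91}{3} \approx 30.333$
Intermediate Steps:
$n{\left(r,S \right)} = -4$ ($n{\left(r,S \right)} = -2 - 2 = -4$)
$L{\left(E \right)} = - 5 E$
$O = - \frac{40}{3}$ ($O = - \frac{\left(-5\right) \left(-4 - 4\right)}{3} = - \frac{\left(-5\right) \left(-8\right)}{3} = \left(- \frac{1}{3}\right) 40 = - \frac{40}{3} \approx -13.333$)
$F{\left(G,A \right)} = -150 + A$
$F{\left(115,167 \right)} - O = \left(-150 + 167\right) - - \frac{40}{3} = 17 + \frac{40}{3} = \frac{91}{3}$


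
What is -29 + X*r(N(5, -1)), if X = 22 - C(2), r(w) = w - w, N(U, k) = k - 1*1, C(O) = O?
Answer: -29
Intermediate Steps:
N(U, k) = -1 + k (N(U, k) = k - 1 = -1 + k)
r(w) = 0
X = 20 (X = 22 - 1*2 = 22 - 2 = 20)
-29 + X*r(N(5, -1)) = -29 + 20*0 = -29 + 0 = -29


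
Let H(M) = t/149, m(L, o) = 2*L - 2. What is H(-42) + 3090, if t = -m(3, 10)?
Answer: 460406/149 ≈ 3090.0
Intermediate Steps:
m(L, o) = -2 + 2*L
t = -4 (t = -(-2 + 2*3) = -(-2 + 6) = -1*4 = -4)
H(M) = -4/149
H(-42) + 3090 = -4/149 + 3090 = 460406/149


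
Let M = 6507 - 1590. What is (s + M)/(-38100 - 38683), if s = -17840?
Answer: 12923/76783 ≈ 0.16831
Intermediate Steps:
M = 4917
(s + M)/(-38100 - 38683) = (-17840 + 4917)/(-38100 - 38683) = -12923/(-76783) = -12923*(-1/76783) = 12923/76783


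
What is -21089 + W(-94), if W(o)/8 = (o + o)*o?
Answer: 120287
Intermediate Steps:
W(o) = 16*o**2 (W(o) = 8*((o + o)*o) = 8*((2*o)*o) = 8*(2*o**2) = 16*o**2)
-21089 + W(-94) = -21089 + 16*(-94)**2 = -21089 + 16*8836 = -21089 + 141376 = 120287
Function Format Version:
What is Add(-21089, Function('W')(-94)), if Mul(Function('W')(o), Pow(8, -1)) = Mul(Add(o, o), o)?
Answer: 120287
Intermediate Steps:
Function('W')(o) = Mul(16, Pow(o, 2)) (Function('W')(o) = Mul(8, Mul(Add(o, o), o)) = Mul(8, Mul(Mul(2, o), o)) = Mul(8, Mul(2, Pow(o, 2))) = Mul(16, Pow(o, 2)))
Add(-21089, Function('W')(-94)) = Add(-21089, Mul(16, Pow(-94, 2))) = Add(-21089, Mul(16, 8836)) = Add(-21089, 141376) = 120287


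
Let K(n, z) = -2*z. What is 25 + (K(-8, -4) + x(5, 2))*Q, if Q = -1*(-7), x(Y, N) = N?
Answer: 95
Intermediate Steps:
Q = 7
25 + (K(-8, -4) + x(5, 2))*Q = 25 + (-2*(-4) + 2)*7 = 25 + (8 + 2)*7 = 25 + 10*7 = 25 + 70 = 95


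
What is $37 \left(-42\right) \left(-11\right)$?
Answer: $17094$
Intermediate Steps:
$37 \left(-42\right) \left(-11\right) = \left(-1554\right) \left(-11\right) = 17094$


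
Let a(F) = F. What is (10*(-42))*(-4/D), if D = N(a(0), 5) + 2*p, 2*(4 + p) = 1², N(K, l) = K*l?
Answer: -240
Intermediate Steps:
p = -7/2 (p = -4 + (½)*1² = -4 + (½)*1 = -4 + ½ = -7/2 ≈ -3.5000)
D = -7 (D = 0*5 + 2*(-7/2) = 0 - 7 = -7)
(10*(-42))*(-4/D) = (10*(-42))*(-4/(-7)) = -(-1680)*(-1)/7 = -420*4/7 = -240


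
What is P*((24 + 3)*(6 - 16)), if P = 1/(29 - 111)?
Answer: 135/41 ≈ 3.2927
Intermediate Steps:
P = -1/82 (P = 1/(-82) = -1/82 ≈ -0.012195)
P*((24 + 3)*(6 - 16)) = -(24 + 3)*(6 - 16)/82 = -27*(-10)/82 = -1/82*(-270) = 135/41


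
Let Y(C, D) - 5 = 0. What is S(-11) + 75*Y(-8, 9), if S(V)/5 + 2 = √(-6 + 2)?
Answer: 365 + 10*I ≈ 365.0 + 10.0*I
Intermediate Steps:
S(V) = -10 + 10*I (S(V) = -10 + 5*√(-6 + 2) = -10 + 5*√(-4) = -10 + 5*(2*I) = -10 + 10*I)
Y(C, D) = 5 (Y(C, D) = 5 + 0 = 5)
S(-11) + 75*Y(-8, 9) = (-10 + 10*I) + 75*5 = (-10 + 10*I) + 375 = 365 + 10*I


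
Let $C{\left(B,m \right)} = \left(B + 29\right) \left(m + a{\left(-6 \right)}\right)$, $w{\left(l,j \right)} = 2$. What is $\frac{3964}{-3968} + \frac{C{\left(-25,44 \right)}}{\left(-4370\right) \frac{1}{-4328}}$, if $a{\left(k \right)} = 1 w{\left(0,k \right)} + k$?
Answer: $\frac{68260949}{433504} \approx 157.46$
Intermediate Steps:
$a{\left(k \right)} = 2 + k$ ($a{\left(k \right)} = 1 \cdot 2 + k = 2 + k$)
$C{\left(B,m \right)} = \left(-4 + m\right) \left(29 + B\right)$ ($C{\left(B,m \right)} = \left(B + 29\right) \left(m + \left(2 - 6\right)\right) = \left(29 + B\right) \left(m - 4\right) = \left(29 + B\right) \left(-4 + m\right) = \left(-4 + m\right) \left(29 + B\right)$)
$\frac{3964}{-3968} + \frac{C{\left(-25,44 \right)}}{\left(-4370\right) \frac{1}{-4328}} = \frac{3964}{-3968} + \frac{-116 - -100 + 29 \cdot 44 - 1100}{\left(-4370\right) \frac{1}{-4328}} = 3964 \left(- \frac{1}{3968}\right) + \frac{-116 + 100 + 1276 - 1100}{\left(-4370\right) \left(- \frac{1}{4328}\right)} = - \frac{991}{992} + \frac{160}{\frac{2185}{2164}} = - \frac{991}{992} + 160 \cdot \frac{2164}{2185} = - \frac{991}{992} + \frac{69248}{437} = \frac{68260949}{433504}$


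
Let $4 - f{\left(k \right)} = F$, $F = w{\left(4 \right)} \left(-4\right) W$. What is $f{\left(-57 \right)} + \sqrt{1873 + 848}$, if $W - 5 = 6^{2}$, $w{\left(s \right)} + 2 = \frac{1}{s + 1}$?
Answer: $- \frac{1456}{5} + \sqrt{2721} \approx -239.04$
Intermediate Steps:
$w{\left(s \right)} = -2 + \frac{1}{1 + s}$ ($w{\left(s \right)} = -2 + \frac{1}{s + 1} = -2 + \frac{1}{1 + s}$)
$W = 41$ ($W = 5 + 6^{2} = 5 + 36 = 41$)
$F = \frac{1476}{5}$ ($F = \frac{-1 - 8}{1 + 4} \left(-4\right) 41 = \frac{-1 - 8}{5} \left(-4\right) 41 = \frac{1}{5} \left(-9\right) \left(-4\right) 41 = \left(- \frac{9}{5}\right) \left(-4\right) 41 = \frac{36}{5} \cdot 41 = \frac{1476}{5} \approx 295.2$)
$f{\left(k \right)} = - \frac{1456}{5}$ ($f{\left(k \right)} = 4 - \frac{1476}{5} = - \frac{1456}{5}$)
$f{\left(-57 \right)} + \sqrt{1873 + 848} = - \frac{1456}{5} + \sqrt{1873 + 848} = - \frac{1456}{5} + \sqrt{2721}$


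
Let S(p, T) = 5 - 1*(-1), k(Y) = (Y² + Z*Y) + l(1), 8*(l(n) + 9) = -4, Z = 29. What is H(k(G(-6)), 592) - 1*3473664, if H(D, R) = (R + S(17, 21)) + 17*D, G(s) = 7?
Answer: -6937887/2 ≈ -3.4689e+6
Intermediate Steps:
l(n) = -19/2 (l(n) = -9 + (⅛)*(-4) = -9 - ½ = -19/2)
k(Y) = -19/2 + Y² + 29*Y (k(Y) = (Y² + 29*Y) - 19/2 = -19/2 + Y² + 29*Y)
S(p, T) = 6 (S(p, T) = 5 + 1 = 6)
H(D, R) = 6 + R + 17*D (H(D, R) = (R + 6) + 17*D = (6 + R) + 17*D = 6 + R + 17*D)
H(k(G(-6)), 592) - 1*3473664 = (6 + 592 + 17*(-19/2 + 7² + 29*7)) - 1*3473664 = (6 + 592 + 17*(-19/2 + 49 + 203)) - 3473664 = (6 + 592 + 17*(485/2)) - 3473664 = (6 + 592 + 8245/2) - 3473664 = 9441/2 - 3473664 = -6937887/2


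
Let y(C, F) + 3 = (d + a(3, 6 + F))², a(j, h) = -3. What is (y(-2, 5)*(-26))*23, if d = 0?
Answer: -3588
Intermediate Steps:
y(C, F) = 6 (y(C, F) = -3 + (0 - 3)² = -3 + (-3)² = -3 + 9 = 6)
(y(-2, 5)*(-26))*23 = (6*(-26))*23 = -156*23 = -3588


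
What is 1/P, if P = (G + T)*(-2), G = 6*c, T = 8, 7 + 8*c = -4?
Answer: 2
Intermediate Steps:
c = -11/8 (c = -7/8 + (1/8)*(-4) = -7/8 - 1/2 = -11/8 ≈ -1.3750)
G = -33/4 (G = 6*(-11/8) = -33/4 ≈ -8.2500)
P = 1/2 (P = (-33/4 + 8)*(-2) = -1/4*(-2) = 1/2 ≈ 0.50000)
1/P = 1/(1/2) = 2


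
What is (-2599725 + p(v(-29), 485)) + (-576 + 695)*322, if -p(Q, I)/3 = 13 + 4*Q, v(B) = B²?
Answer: -2571538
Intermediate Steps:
p(Q, I) = -39 - 12*Q (p(Q, I) = -3*(13 + 4*Q) = -39 - 12*Q)
(-2599725 + p(v(-29), 485)) + (-576 + 695)*322 = (-2599725 + (-39 - 12*(-29)²)) + (-576 + 695)*322 = (-2599725 + (-39 - 12*841)) + 119*322 = (-2599725 + (-39 - 10092)) + 38318 = (-2599725 - 10131) + 38318 = -2609856 + 38318 = -2571538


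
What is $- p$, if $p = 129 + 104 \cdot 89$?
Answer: $-9385$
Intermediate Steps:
$p = 9385$ ($p = 129 + 9256 = 9385$)
$- p = \left(-1\right) 9385 = -9385$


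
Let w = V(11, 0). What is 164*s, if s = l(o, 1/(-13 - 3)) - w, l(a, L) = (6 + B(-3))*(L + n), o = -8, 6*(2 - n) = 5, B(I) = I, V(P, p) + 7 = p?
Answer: 6765/4 ≈ 1691.3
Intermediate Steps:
V(P, p) = -7 + p
n = 7/6 (n = 2 - ⅙*5 = 2 - ⅚ = 7/6 ≈ 1.1667)
l(a, L) = 7/2 + 3*L (l(a, L) = (6 - 3)*(L + 7/6) = 3*(7/6 + L) = 7/2 + 3*L)
w = -7 (w = -7 + 0 = -7)
s = 165/16 (s = (7/2 + 3/(-13 - 3)) - 1*(-7) = (7/2 + 3/(-16)) + 7 = (7/2 + 3*(-1/16)) + 7 = (7/2 - 3/16) + 7 = 53/16 + 7 = 165/16 ≈ 10.313)
164*s = 164*(165/16) = 6765/4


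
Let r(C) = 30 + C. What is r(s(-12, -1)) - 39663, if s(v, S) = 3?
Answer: -39630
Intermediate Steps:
r(s(-12, -1)) - 39663 = (30 + 3) - 39663 = 33 - 39663 = -39630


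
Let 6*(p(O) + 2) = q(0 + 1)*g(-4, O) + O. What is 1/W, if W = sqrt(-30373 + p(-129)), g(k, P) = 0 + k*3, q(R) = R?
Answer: -I*sqrt(121594)/60797 ≈ -0.0057355*I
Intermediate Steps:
g(k, P) = 3*k (g(k, P) = 0 + 3*k = 3*k)
p(O) = -4 + O/6 (p(O) = -2 + ((0 + 1)*(3*(-4)) + O)/6 = -2 + (1*(-12) + O)/6 = -2 + (-12 + O)/6 = -2 + (-2 + O/6) = -4 + O/6)
W = I*sqrt(121594)/2 (W = sqrt(-30373 + (-4 + (1/6)*(-129))) = sqrt(-30373 + (-4 - 43/2)) = sqrt(-30373 - 51/2) = sqrt(-60797/2) = I*sqrt(121594)/2 ≈ 174.35*I)
1/W = 1/(I*sqrt(121594)/2) = -I*sqrt(121594)/60797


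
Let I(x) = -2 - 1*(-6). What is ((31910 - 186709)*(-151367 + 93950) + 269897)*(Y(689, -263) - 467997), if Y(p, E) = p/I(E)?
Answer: -4158196703634980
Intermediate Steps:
I(x) = 4 (I(x) = -2 + 6 = 4)
Y(p, E) = p/4
((31910 - 186709)*(-151367 + 93950) + 269897)*(Y(689, -263) - 467997) = ((31910 - 186709)*(-151367 + 93950) + 269897)*((1/4)*689 - 467997) = (-154799*(-57417) + 269897)*(689/4 - 467997) = (8888094183 + 269897)*(-1871299/4) = 8888364080*(-1871299/4) = -4158196703634980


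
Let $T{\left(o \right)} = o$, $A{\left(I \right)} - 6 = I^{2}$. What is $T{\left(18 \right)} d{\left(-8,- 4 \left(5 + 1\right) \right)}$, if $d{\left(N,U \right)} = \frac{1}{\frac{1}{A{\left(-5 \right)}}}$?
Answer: $558$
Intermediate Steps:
$A{\left(I \right)} = 6 + I^{2}$
$d{\left(N,U \right)} = 31$ ($d{\left(N,U \right)} = \frac{1}{\frac{1}{6 + \left(-5\right)^{2}}} = \frac{1}{\frac{1}{6 + 25}} = \frac{1}{\frac{1}{31}} = 31$)
$T{\left(18 \right)} d{\left(-8,- 4 \left(5 + 1\right) \right)} = 18 \cdot 31 = 558$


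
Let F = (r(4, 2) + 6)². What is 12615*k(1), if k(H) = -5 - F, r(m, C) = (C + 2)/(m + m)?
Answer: -2384235/4 ≈ -5.9606e+5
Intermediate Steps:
r(m, C) = (2 + C)/(2*m) (r(m, C) = (2 + C)/((2*m)) = (2 + C)*(1/(2*m)) = (2 + C)/(2*m))
F = 169/4 (F = ((½)*(2 + 2)/4 + 6)² = ((½)*(¼)*4 + 6)² = (½ + 6)² = (13/2)² = 169/4 ≈ 42.250)
k(H) = -189/4 (k(H) = -5 - 1*169/4 = -5 - 169/4 = -189/4)
12615*k(1) = 12615*(-189/4) = -2384235/4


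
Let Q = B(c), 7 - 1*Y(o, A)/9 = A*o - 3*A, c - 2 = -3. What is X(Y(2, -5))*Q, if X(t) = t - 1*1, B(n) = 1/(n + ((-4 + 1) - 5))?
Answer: -17/9 ≈ -1.8889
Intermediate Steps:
c = -1 (c = 2 - 3 = -1)
B(n) = 1/(-8 + n) (B(n) = 1/(n + (-3 - 5)) = 1/(n - 8) = 1/(-8 + n))
Y(o, A) = 63 + 27*A - 9*A*o (Y(o, A) = 63 - 9*(A*o - 3*A) = 63 - 9*(-3*A + A*o) = 63 + (27*A - 9*A*o) = 63 + 27*A - 9*A*o)
Q = -⅑ (Q = 1/(-8 - 1) = 1/(-9) = -⅑ ≈ -0.11111)
X(t) = -1 + t (X(t) = t - 1 = -1 + t)
X(Y(2, -5))*Q = (-1 + (63 + 27*(-5) - 9*(-5)*2))*(-⅑) = (-1 + (63 - 135 + 90))*(-⅑) = (-1 + 18)*(-⅑) = 17*(-⅑) = -17/9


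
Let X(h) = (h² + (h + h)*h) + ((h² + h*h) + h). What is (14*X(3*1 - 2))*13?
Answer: 1092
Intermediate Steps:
X(h) = h + 5*h² (X(h) = (h² + (2*h)*h) + ((h² + h²) + h) = (h² + 2*h²) + (2*h² + h) = 3*h² + (h + 2*h²) = h + 5*h²)
(14*X(3*1 - 2))*13 = (14*((3*1 - 2)*(1 + 5*(3*1 - 2))))*13 = (14*((3 - 2)*(1 + 5*(3 - 2))))*13 = (14*(1*(1 + 5*1)))*13 = (14*(1*(1 + 5)))*13 = (14*(1*6))*13 = (14*6)*13 = 84*13 = 1092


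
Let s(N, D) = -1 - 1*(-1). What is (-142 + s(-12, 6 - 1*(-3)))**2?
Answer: 20164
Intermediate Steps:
s(N, D) = 0 (s(N, D) = -1 + 1 = 0)
(-142 + s(-12, 6 - 1*(-3)))**2 = (-142 + 0)**2 = (-142)**2 = 20164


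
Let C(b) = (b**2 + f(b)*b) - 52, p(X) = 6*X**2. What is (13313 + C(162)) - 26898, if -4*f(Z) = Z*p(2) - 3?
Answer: -289471/2 ≈ -1.4474e+5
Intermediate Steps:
f(Z) = 3/4 - 6*Z (f(Z) = -(Z*(6*2**2) - 3)/4 = -(Z*(6*4) - 3)/4 = -(Z*24 - 3)/4 = -(24*Z - 3)/4 = -(-3 + 24*Z)/4 = 3/4 - 6*Z)
C(b) = -52 + b**2 + b*(3/4 - 6*b) (C(b) = (b**2 + (3/4 - 6*b)*b) - 52 = (b**2 + b*(3/4 - 6*b)) - 52 = -52 + b**2 + b*(3/4 - 6*b))
(13313 + C(162)) - 26898 = (13313 + (-52 - 5*162**2 + (3/4)*162)) - 26898 = (13313 + (-52 - 5*26244 + 243/2)) - 26898 = (13313 + (-52 - 131220 + 243/2)) - 26898 = (13313 - 262301/2) - 26898 = -235675/2 - 26898 = -289471/2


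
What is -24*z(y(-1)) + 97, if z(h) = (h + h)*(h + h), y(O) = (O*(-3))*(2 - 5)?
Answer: -7679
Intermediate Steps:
y(O) = 9*O (y(O) = -3*O*(-3) = 9*O)
z(h) = 4*h² (z(h) = (2*h)*(2*h) = 4*h²)
-24*z(y(-1)) + 97 = -96*(9*(-1))² + 97 = -96*(-9)² + 97 = -96*81 + 97 = -24*324 + 97 = -7776 + 97 = -7679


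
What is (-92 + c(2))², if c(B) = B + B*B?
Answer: 7396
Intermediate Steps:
c(B) = B + B²
(-92 + c(2))² = (-92 + 2*(1 + 2))² = (-92 + 2*3)² = (-92 + 6)² = (-86)² = 7396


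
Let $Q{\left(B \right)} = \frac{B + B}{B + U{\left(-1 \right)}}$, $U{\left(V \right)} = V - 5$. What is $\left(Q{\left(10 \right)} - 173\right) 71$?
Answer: $-11928$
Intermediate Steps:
$U{\left(V \right)} = -5 + V$ ($U{\left(V \right)} = V - 5 = -5 + V$)
$Q{\left(B \right)} = \frac{2 B}{-6 + B}$ ($Q{\left(B \right)} = \frac{B + B}{B - 6} = \frac{2 B}{B - 6} = \frac{2 B}{-6 + B}$)
$\left(Q{\left(10 \right)} - 173\right) 71 = \left(2 \cdot 10 \frac{1}{-6 + 10} - 173\right) 71 = \left(2 \cdot 10 \cdot \frac{1}{4} - 173\right) 71 = \left(5 - 173\right) 71 = \left(-168\right) 71 = -11928$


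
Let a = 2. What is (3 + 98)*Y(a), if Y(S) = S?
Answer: 202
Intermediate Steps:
(3 + 98)*Y(a) = (3 + 98)*2 = 101*2 = 202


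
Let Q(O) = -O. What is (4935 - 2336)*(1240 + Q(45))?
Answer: 3105805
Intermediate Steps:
(4935 - 2336)*(1240 + Q(45)) = (4935 - 2336)*(1240 - 1*45) = 2599*(1240 - 45) = 2599*1195 = 3105805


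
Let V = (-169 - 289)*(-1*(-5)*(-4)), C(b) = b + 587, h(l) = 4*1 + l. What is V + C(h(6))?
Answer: 9757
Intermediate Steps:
h(l) = 4 + l
C(b) = 587 + b
V = 9160 (V = -2290*(-4) = -458*(-20) = 9160)
V + C(h(6)) = 9160 + (587 + (4 + 6)) = 9160 + (587 + 10) = 9160 + 597 = 9757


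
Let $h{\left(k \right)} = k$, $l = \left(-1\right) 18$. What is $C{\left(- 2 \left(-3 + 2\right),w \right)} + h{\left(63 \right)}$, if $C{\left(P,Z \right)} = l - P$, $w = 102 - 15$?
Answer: $43$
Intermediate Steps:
$l = -18$
$w = 87$
$C{\left(P,Z \right)} = -18 - P$
$C{\left(- 2 \left(-3 + 2\right),w \right)} + h{\left(63 \right)} = \left(-18 - - 2 \left(-3 + 2\right)\right) + 63 = \left(-18 - \left(-2\right) \left(-1\right)\right) + 63 = \left(-18 - 2\right) + 63 = -20 + 63 = 43$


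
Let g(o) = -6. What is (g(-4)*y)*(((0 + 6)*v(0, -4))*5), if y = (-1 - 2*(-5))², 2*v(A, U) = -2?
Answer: 14580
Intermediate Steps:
v(A, U) = -1 (v(A, U) = (½)*(-2) = -1)
y = 81 (y = (-1 + 10)² = 9² = 81)
(g(-4)*y)*(((0 + 6)*v(0, -4))*5) = (-6*81)*(((0 + 6)*(-1))*5) = -486*6*(-1)*5 = -(-2916)*5 = -486*(-30) = 14580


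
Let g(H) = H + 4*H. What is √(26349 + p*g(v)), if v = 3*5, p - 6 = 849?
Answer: √90474 ≈ 300.79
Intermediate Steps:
p = 855 (p = 6 + 849 = 855)
v = 15
g(H) = 5*H
√(26349 + p*g(v)) = √(26349 + 855*(5*15)) = √(26349 + 855*75) = √(26349 + 64125) = √90474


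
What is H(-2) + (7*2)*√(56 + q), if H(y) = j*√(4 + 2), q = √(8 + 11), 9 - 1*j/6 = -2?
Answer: 14*√(56 + √19) + 66*√6 ≈ 270.43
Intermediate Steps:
j = 66 (j = 54 - 6*(-2) = 54 + 12 = 66)
q = √19 ≈ 4.3589
H(y) = 66*√6 (H(y) = 66*√(4 + 2) = 66*√6)
H(-2) + (7*2)*√(56 + q) = 66*√6 + (7*2)*√(56 + √19) = 66*√6 + 14*√(56 + √19) = 14*√(56 + √19) + 66*√6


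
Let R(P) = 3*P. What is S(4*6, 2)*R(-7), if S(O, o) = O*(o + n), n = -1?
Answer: -504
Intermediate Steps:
S(O, o) = O*(-1 + o) (S(O, o) = O*(o - 1) = O*(-1 + o))
S(4*6, 2)*R(-7) = ((4*6)*(-1 + 2))*(3*(-7)) = (24*1)*(-21) = 24*(-21) = -504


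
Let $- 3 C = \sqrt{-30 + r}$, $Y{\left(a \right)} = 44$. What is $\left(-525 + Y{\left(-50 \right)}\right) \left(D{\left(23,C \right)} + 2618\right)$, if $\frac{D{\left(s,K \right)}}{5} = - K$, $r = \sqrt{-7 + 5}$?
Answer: $-1259258 - \frac{2405 \sqrt{-30 + i \sqrt{2}}}{3} \approx -1.2594 \cdot 10^{6} - 4392.1 i$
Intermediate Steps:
$r = i \sqrt{2}$ ($r = \sqrt{-2} = i \sqrt{2} \approx 1.4142 i$)
$C = - \frac{\sqrt{-30 + i \sqrt{2}}}{3} \approx -0.043021 - 1.8262 i$
$D{\left(s,K \right)} = - 5 K$ ($D{\left(s,K \right)} = 5 \left(- K\right) = - 5 K$)
$\left(-525 + Y{\left(-50 \right)}\right) \left(D{\left(23,C \right)} + 2618\right) = \left(-525 + 44\right) \left(- 5 \left(- \frac{\sqrt{-30 + i \sqrt{2}}}{3}\right) + 2618\right) = - 481 \left(\frac{5 \sqrt{-30 + i \sqrt{2}}}{3} + 2618\right) = - 481 \left(2618 + \frac{5 \sqrt{-30 + i \sqrt{2}}}{3}\right) = -1259258 - \frac{2405 \sqrt{-30 + i \sqrt{2}}}{3}$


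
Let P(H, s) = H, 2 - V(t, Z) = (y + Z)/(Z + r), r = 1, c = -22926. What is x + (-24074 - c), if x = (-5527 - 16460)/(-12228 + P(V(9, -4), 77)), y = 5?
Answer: -42039235/36677 ≈ -1146.2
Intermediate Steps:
V(t, Z) = 2 - (5 + Z)/(1 + Z) (V(t, Z) = 2 - (5 + Z)/(Z + 1) = 2 - (5 + Z)/(1 + Z))
x = 65961/36677 (x = (-5527 - 16460)/(-12228 + (-3 - 4)/(1 - 4)) = -21987/(-12228 - 7/(-3)) = -21987/(-12228 - 1/3*(-7)) = -21987/(-12228 + 7/3) = -21987/(-36677/3) = -21987*(-3/36677) = 65961/36677 ≈ 1.7984)
x + (-24074 - c) = 65961/36677 + (-24074 - 1*(-22926)) = 65961/36677 + (-24074 + 22926) = 65961/36677 - 1148 = -42039235/36677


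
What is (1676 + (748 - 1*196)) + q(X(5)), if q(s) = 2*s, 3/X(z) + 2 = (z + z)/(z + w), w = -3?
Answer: 2230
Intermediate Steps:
X(z) = 3/(-2 + 2*z/(-3 + z)) (X(z) = 3/(-2 + (z + z)/(z - 3)) = 3/(-2 + (2*z)/(-3 + z)) = 3/(-2 + 2*z/(-3 + z)))
(1676 + (748 - 1*196)) + q(X(5)) = (1676 + (748 - 1*196)) + 2*(-3/2 + (½)*5) = (1676 + (748 - 196)) + 2*(-3/2 + 5/2) = (1676 + 552) + 2*1 = 2228 + 2 = 2230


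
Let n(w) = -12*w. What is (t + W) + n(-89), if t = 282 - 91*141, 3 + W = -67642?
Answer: -79126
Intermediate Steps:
W = -67645 (W = -3 - 67642 = -67645)
t = -12549 (t = 282 - 12831 = -12549)
(t + W) + n(-89) = (-12549 - 67645) - 12*(-89) = -80194 + 1068 = -79126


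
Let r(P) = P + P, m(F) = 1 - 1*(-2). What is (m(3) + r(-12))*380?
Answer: -7980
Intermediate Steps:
m(F) = 3 (m(F) = 1 + 2 = 3)
r(P) = 2*P
(m(3) + r(-12))*380 = (3 + 2*(-12))*380 = (3 - 24)*380 = -21*380 = -7980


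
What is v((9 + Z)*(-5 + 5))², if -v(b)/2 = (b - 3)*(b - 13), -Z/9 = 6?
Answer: 6084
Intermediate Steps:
Z = -54 (Z = -9*6 = -54)
v(b) = -2*(-13 + b)*(-3 + b) (v(b) = -2*(b - 3)*(b - 13) = -2*(-3 + b)*(-13 + b) = -2*(-13 + b)*(-3 + b))
v((9 + Z)*(-5 + 5))² = (-78 - 2*(-5 + 5)²*(9 - 54)² + 32*((9 - 54)*(-5 + 5)))² = (-78 - 2*(-45*0)² + 32*(-45*0))² = (-78 - 2*0² + 32*0)² = (-78 - 2*0 + 0)² = (-78 + 0 + 0)² = (-78)² = 6084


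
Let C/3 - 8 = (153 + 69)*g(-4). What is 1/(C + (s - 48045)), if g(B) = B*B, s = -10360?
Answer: -1/47725 ≈ -2.0953e-5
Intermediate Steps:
g(B) = B²
C = 10680 (C = 24 + 3*((153 + 69)*(-4)²) = 24 + 3*(222*16) = 24 + 3*3552 = 24 + 10656 = 10680)
1/(C + (s - 48045)) = 1/(10680 + (-10360 - 48045)) = 1/(10680 - 58405) = 1/(-47725) = -1/47725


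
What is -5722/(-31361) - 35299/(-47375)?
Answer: 1378091689/1485727375 ≈ 0.92755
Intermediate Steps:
-5722/(-31361) - 35299/(-47375) = -5722*(-1/31361) - 35299*(-1/47375) = 5722/31361 + 35299/47375 = 1378091689/1485727375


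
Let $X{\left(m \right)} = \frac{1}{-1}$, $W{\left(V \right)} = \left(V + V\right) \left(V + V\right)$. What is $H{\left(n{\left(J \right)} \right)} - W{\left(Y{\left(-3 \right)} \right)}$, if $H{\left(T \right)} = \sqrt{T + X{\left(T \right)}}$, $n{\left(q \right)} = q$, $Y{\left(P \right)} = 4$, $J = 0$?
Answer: $-64 + i \approx -64.0 + 1.0 i$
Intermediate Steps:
$W{\left(V \right)} = 4 V^{2}$ ($W{\left(V \right)} = 2 V 2 V = 4 V^{2}$)
$X{\left(m \right)} = -1$
$H{\left(T \right)} = \sqrt{-1 + T}$ ($H{\left(T \right)} = \sqrt{T - 1} = \sqrt{-1 + T}$)
$H{\left(n{\left(J \right)} \right)} - W{\left(Y{\left(-3 \right)} \right)} = \sqrt{-1 + 0} - 4 \cdot 4^{2} = \sqrt{-1} - 4 \cdot 16 = i - 64 = -64 + i$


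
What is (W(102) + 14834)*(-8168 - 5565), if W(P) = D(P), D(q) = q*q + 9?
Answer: -346717051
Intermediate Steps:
D(q) = 9 + q**2 (D(q) = q**2 + 9 = 9 + q**2)
W(P) = 9 + P**2
(W(102) + 14834)*(-8168 - 5565) = ((9 + 102**2) + 14834)*(-8168 - 5565) = ((9 + 10404) + 14834)*(-13733) = (10413 + 14834)*(-13733) = 25247*(-13733) = -346717051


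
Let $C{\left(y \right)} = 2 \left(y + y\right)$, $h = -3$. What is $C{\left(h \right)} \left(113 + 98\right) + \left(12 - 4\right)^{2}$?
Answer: $-2468$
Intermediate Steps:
$C{\left(y \right)} = 4 y$ ($C{\left(y \right)} = 2 \cdot 2 y = 4 y$)
$C{\left(h \right)} \left(113 + 98\right) + \left(12 - 4\right)^{2} = 4 \left(-3\right) \left(113 + 98\right) + \left(12 - 4\right)^{2} = \left(-12\right) 211 + 8^{2} = -2532 + 64 = -2468$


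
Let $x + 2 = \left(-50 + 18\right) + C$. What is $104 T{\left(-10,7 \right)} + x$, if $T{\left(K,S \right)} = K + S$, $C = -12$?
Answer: $-358$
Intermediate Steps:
$x = -46$ ($x = -2 + \left(\left(-50 + 18\right) - 12\right) = -2 - 44 = -46$)
$104 T{\left(-10,7 \right)} + x = 104 \left(-10 + 7\right) - 46 = 104 \left(-3\right) - 46 = -312 - 46 = -358$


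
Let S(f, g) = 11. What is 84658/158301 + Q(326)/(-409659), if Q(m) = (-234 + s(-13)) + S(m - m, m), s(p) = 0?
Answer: 11572070915/21616476453 ≈ 0.53534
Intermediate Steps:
Q(m) = -223 (Q(m) = (-234 + 0) + 11 = -234 + 11 = -223)
84658/158301 + Q(326)/(-409659) = 84658/158301 - 223/(-409659) = 84658*(1/158301) - 223*(-1/409659) = 84658/158301 + 223/409659 = 11572070915/21616476453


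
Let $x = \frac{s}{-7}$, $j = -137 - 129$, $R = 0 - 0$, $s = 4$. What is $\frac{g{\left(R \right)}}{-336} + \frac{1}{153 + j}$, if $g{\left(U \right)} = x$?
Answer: $- \frac{475}{66444} \approx -0.0071489$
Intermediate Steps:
$R = 0$ ($R = 0 + 0 = 0$)
$j = -266$
$x = - \frac{4}{7}$ ($x = \frac{4}{-7} = 4 \left(- \frac{1}{7}\right) = - \frac{4}{7} \approx -0.57143$)
$g{\left(U \right)} = - \frac{4}{7}$
$\frac{g{\left(R \right)}}{-336} + \frac{1}{153 + j} = \frac{1}{-336} \left(- \frac{4}{7}\right) + \frac{1}{153 - 266} = \left(- \frac{1}{336}\right) \left(- \frac{4}{7}\right) + \frac{1}{-113} = \frac{1}{588} - \frac{1}{113} = - \frac{475}{66444}$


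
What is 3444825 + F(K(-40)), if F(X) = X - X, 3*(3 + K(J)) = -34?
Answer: 3444825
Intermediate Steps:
K(J) = -43/3 (K(J) = -3 + (⅓)*(-34) = -3 - 34/3 = -43/3)
F(X) = 0
3444825 + F(K(-40)) = 3444825 + 0 = 3444825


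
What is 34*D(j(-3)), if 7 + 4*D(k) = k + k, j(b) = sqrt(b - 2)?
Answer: -119/2 + 17*I*sqrt(5) ≈ -59.5 + 38.013*I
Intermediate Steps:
j(b) = sqrt(-2 + b)
D(k) = -7/4 + k/2 (D(k) = -7/4 + (k + k)/4 = -7/4 + (2*k)/4 = -7/4 + k/2)
34*D(j(-3)) = 34*(-7/4 + sqrt(-2 - 3)/2) = 34*(-7/4 + sqrt(-5)/2) = 34*(-7/4 + (I*sqrt(5))/2) = 34*(-7/4 + I*sqrt(5)/2) = -119/2 + 17*I*sqrt(5)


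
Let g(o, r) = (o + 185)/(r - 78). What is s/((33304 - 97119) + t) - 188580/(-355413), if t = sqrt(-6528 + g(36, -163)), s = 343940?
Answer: 20*(-442662833322*I + 3143*sqrt(379206029))/(118471*(sqrt(379206029) + 15379415*I)) ≈ -4.859 - 0.0068243*I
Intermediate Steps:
g(o, r) = (185 + o)/(-78 + r)
t = I*sqrt(379206029)/241 (t = sqrt(-6528 + (185 + 36)/(-78 - 163)) = sqrt(-6528 + 221/(-241)) = sqrt(-6528 - 1/241*221) = sqrt(-6528 - 221/241) = sqrt(-1573469/241) = I*sqrt(379206029)/241 ≈ 80.802*I)
s/((33304 - 97119) + t) - 188580/(-355413) = 343940/((33304 - 97119) + I*sqrt(379206029)/241) - 188580/(-355413) = 343940/(-63815 + I*sqrt(379206029)/241) - 188580*(-1/355413) = 343940/(-63815 + I*sqrt(379206029)/241) + 62860/118471 = 62860/118471 + 343940/(-63815 + I*sqrt(379206029)/241)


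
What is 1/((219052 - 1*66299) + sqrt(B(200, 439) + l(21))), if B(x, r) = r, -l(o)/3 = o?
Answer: 152753/23333478633 - 2*sqrt(94)/23333478633 ≈ 6.5457e-6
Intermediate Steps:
l(o) = -3*o
1/((219052 - 1*66299) + sqrt(B(200, 439) + l(21))) = 1/((219052 - 1*66299) + sqrt(439 - 3*21)) = 1/((219052 - 66299) + sqrt(439 - 63)) = 1/(152753 + sqrt(376)) = 1/(152753 + 2*sqrt(94))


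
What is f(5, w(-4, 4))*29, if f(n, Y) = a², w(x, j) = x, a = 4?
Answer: 464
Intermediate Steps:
f(n, Y) = 16 (f(n, Y) = 4² = 16)
f(5, w(-4, 4))*29 = 16*29 = 464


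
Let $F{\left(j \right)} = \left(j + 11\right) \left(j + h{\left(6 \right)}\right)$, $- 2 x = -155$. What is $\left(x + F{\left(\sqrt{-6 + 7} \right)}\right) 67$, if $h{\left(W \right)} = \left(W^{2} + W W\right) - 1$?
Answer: $\frac{126161}{2} \approx 63081.0$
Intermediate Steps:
$x = \frac{155}{2}$ ($x = \left(- \frac{1}{2}\right) \left(-155\right) = \frac{155}{2} \approx 77.5$)
$h{\left(W \right)} = -1 + 2 W^{2}$ ($h{\left(W \right)} = \left(W^{2} + W^{2}\right) - 1 = 2 W^{2} - 1 = -1 + 2 W^{2}$)
$F{\left(j \right)} = \left(11 + j\right) \left(71 + j\right)$ ($F{\left(j \right)} = \left(j + 11\right) \left(j - \left(1 - 2 \cdot 6^{2}\right)\right) = \left(11 + j\right) \left(j + \left(-1 + 2 \cdot 36\right)\right) = \left(11 + j\right) \left(j + \left(-1 + 72\right)\right) = \left(11 + j\right) \left(j + 71\right) = \left(11 + j\right) \left(71 + j\right)$)
$\left(x + F{\left(\sqrt{-6 + 7} \right)}\right) 67 = \left(\frac{155}{2} + \left(781 + \left(\sqrt{-6 + 7}\right)^{2} + 82 \sqrt{-6 + 7}\right)\right) 67 = \left(\frac{155}{2} + \left(781 + \left(\sqrt{1}\right)^{2} + 82 \sqrt{1}\right)\right) 67 = \left(\frac{155}{2} + \left(781 + 1^{2} + 82 \cdot 1\right)\right) 67 = \left(\frac{155}{2} + \left(781 + 1 + 82\right)\right) 67 = \left(\frac{155}{2} + 864\right) 67 = \frac{1883}{2} \cdot 67 = \frac{126161}{2}$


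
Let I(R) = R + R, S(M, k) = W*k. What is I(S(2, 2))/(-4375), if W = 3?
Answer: -12/4375 ≈ -0.0027429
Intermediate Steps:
S(M, k) = 3*k
I(R) = 2*R
I(S(2, 2))/(-4375) = (2*(3*2))/(-4375) = (2*6)*(-1/4375) = 12*(-1/4375) = -12/4375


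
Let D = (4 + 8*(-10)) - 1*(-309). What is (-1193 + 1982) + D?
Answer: 1022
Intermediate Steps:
D = 233 (D = (4 - 80) + 309 = -76 + 309 = 233)
(-1193 + 1982) + D = (-1193 + 1982) + 233 = 789 + 233 = 1022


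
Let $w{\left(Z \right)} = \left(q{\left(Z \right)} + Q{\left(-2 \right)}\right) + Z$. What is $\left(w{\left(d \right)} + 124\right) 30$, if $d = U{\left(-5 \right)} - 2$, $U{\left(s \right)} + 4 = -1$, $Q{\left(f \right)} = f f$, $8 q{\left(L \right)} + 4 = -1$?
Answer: $\frac{14445}{4} \approx 3611.3$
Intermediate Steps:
$q{\left(L \right)} = - \frac{5}{8}$ ($q{\left(L \right)} = - \frac{1}{2} + \frac{1}{8} \left(-1\right) = - \frac{1}{2} - \frac{1}{8} = - \frac{5}{8}$)
$Q{\left(f \right)} = f^{2}$
$U{\left(s \right)} = -5$ ($U{\left(s \right)} = -4 - 1 = -5$)
$d = -7$ ($d = -5 - 2 = -7$)
$w{\left(Z \right)} = \frac{27}{8} + Z$ ($w{\left(Z \right)} = \left(- \frac{5}{8} + \left(-2\right)^{2}\right) + Z = \left(- \frac{5}{8} + 4\right) + Z = \frac{27}{8} + Z$)
$\left(w{\left(d \right)} + 124\right) 30 = \left(\left(\frac{27}{8} - 7\right) + 124\right) 30 = \left(- \frac{29}{8} + 124\right) 30 = \frac{963}{8} \cdot 30 = \frac{14445}{4}$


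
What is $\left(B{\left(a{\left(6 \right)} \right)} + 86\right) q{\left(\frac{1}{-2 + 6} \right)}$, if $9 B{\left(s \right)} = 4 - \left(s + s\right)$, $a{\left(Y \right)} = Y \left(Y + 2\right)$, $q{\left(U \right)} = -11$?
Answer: $- \frac{7502}{9} \approx -833.56$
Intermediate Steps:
$a{\left(Y \right)} = Y \left(2 + Y\right)$
$B{\left(s \right)} = \frac{4}{9} - \frac{2 s}{9}$ ($B{\left(s \right)} = \frac{4 - \left(s + s\right)}{9} = \frac{4 - 2 s}{9} = \frac{4}{9} - \frac{2 s}{9}$)
$\left(B{\left(a{\left(6 \right)} \right)} + 86\right) q{\left(\frac{1}{-2 + 6} \right)} = \left(\left(\frac{4}{9} - \frac{2 \cdot 6 \left(2 + 6\right)}{9}\right) + 86\right) \left(-11\right) = \left(\left(\frac{4}{9} - \frac{2 \cdot 6 \cdot 8}{9}\right) + 86\right) \left(-11\right) = \left(\left(\frac{4}{9} - \frac{32}{3}\right) + 86\right) \left(-11\right) = \left(- \frac{92}{9} + 86\right) \left(-11\right) = \frac{682}{9} \left(-11\right) = - \frac{7502}{9}$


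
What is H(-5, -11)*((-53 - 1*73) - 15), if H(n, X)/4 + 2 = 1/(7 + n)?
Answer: 846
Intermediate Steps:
H(n, X) = -8 + 4/(7 + n)
H(-5, -11)*((-53 - 1*73) - 15) = (4*(-13 - 2*(-5))/(7 - 5))*((-53 - 1*73) - 15) = (4*(-13 + 10)/2)*((-53 - 73) - 15) = (4*(½)*(-3))*(-126 - 15) = -6*(-141) = 846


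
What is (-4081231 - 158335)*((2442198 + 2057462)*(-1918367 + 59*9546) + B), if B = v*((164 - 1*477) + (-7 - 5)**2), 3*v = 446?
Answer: 77555158032330777724/3 ≈ 2.5852e+19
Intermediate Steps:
v = 446/3 (v = (1/3)*446 = 446/3 ≈ 148.67)
B = -75374/3 (B = 446*((164 - 1*477) + (-7 - 5)**2)/3 = 446*((164 - 477) + (-12)**2)/3 = 446*(-313 + 144)/3 = (446/3)*(-169) = -75374/3 ≈ -25125.)
(-4081231 - 158335)*((2442198 + 2057462)*(-1918367 + 59*9546) + B) = (-4081231 - 158335)*((2442198 + 2057462)*(-1918367 + 59*9546) - 75374/3) = -4239566*(4499660*(-1918367 + 563214) - 75374/3) = -4239566*(4499660*(-1355153) - 75374/3) = -4239566*(-6097727747980 - 75374/3) = -4239566*(-18293183319314/3) = 77555158032330777724/3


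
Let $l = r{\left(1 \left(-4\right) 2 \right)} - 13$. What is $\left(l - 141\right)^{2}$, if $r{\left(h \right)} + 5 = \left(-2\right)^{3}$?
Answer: $27889$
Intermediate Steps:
$r{\left(h \right)} = -13$ ($r{\left(h \right)} = -5 + \left(-2\right)^{3} = -5 - 8 = -13$)
$l = -26$ ($l = -13 - 13 = -26$)
$\left(l - 141\right)^{2} = \left(-26 - 141\right)^{2} = \left(-167\right)^{2} = 27889$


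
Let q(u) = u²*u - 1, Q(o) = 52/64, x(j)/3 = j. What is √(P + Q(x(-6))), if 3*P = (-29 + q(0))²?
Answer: √4813/4 ≈ 17.344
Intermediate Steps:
x(j) = 3*j
Q(o) = 13/16 (Q(o) = 52*(1/64) = 13/16)
q(u) = -1 + u³ (q(u) = u³ - 1 = -1 + u³)
P = 300 (P = (-29 + (-1 + 0³))²/3 = (-29 + (-1 + 0))²/3 = (-29 - 1)²/3 = (⅓)*(-30)² = (⅓)*900 = 300)
√(P + Q(x(-6))) = √(300 + 13/16) = √(4813/16) = √4813/4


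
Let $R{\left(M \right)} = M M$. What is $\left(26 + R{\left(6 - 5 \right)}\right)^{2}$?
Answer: $729$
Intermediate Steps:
$R{\left(M \right)} = M^{2}$
$\left(26 + R{\left(6 - 5 \right)}\right)^{2} = \left(26 + \left(6 - 5\right)^{2}\right)^{2} = \left(26 + 1^{2}\right)^{2} = \left(26 + 1\right)^{2} = 27^{2} = 729$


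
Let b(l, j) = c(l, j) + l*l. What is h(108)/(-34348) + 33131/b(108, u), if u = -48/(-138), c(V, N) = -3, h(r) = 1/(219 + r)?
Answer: 41346735735/14552663684 ≈ 2.8412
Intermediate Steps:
u = 8/23 (u = -48*(-1/138) = 8/23 ≈ 0.34783)
b(l, j) = -3 + l² (b(l, j) = -3 + l*l = -3 + l²)
h(108)/(-34348) + 33131/b(108, u) = 1/((219 + 108)*(-34348)) + 33131/(-3 + 108²) = -1/34348/327 + 33131/(-3 + 11664) = (1/327)*(-1/34348) + 33131/11661 = -1/11231796 + 33131*(1/11661) = -1/11231796 + 33131/11661 = 41346735735/14552663684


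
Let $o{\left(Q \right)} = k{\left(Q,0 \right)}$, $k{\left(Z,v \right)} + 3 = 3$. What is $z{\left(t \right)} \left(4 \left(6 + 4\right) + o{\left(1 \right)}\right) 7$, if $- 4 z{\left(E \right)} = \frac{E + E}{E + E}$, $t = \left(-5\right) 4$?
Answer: $-70$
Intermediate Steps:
$k{\left(Z,v \right)} = 0$ ($k{\left(Z,v \right)} = -3 + 3 = 0$)
$o{\left(Q \right)} = 0$
$t = -20$
$z{\left(E \right)} = - \frac{1}{4}$ ($z{\left(E \right)} = - \frac{\left(E + E\right) \frac{1}{E + E}}{4} = - \frac{2 E \frac{1}{2 E}}{4} = \left(- \frac{1}{4}\right) 1 = - \frac{1}{4}$)
$z{\left(t \right)} \left(4 \left(6 + 4\right) + o{\left(1 \right)}\right) 7 = - \frac{\left(4 \left(6 + 4\right) + 0\right) 7}{4} = - \frac{\left(4 \cdot 10 + 0\right) 7}{4} = - \frac{\left(40 + 0\right) 7}{4} = - \frac{40 \cdot 7}{4} = \left(- \frac{1}{4}\right) 280 = -70$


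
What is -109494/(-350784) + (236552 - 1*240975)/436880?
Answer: 22958443/76017120 ≈ 0.30202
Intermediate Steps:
-109494/(-350784) + (236552 - 1*240975)/436880 = -109494*(-1/350784) + (236552 - 240975)*(1/436880) = 869/2784 - 4423*1/436880 = 869/2784 - 4423/436880 = 22958443/76017120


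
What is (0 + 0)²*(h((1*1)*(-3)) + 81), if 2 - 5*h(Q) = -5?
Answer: 0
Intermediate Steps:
h(Q) = 7/5 (h(Q) = ⅖ - ⅕*(-5) = ⅖ + 1 = 7/5)
(0 + 0)²*(h((1*1)*(-3)) + 81) = (0 + 0)²*(7/5 + 81) = 0²*(412/5) = 0*(412/5) = 0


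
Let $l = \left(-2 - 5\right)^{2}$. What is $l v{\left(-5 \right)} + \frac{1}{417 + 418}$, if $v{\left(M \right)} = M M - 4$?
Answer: $\frac{859216}{835} \approx 1029.0$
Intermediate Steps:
$l = 49$ ($l = \left(-7\right)^{2} = 49$)
$v{\left(M \right)} = -4 + M^{2}$ ($v{\left(M \right)} = M^{2} - 4 = -4 + M^{2}$)
$l v{\left(-5 \right)} + \frac{1}{417 + 418} = 49 \left(-4 + \left(-5\right)^{2}\right) + \frac{1}{417 + 418} = 49 \left(-4 + 25\right) + \frac{1}{835} = 49 \cdot 21 + \frac{1}{835} = 1029 + \frac{1}{835} = \frac{859216}{835}$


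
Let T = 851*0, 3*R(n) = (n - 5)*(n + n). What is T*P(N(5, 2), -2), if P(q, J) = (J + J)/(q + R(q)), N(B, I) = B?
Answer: 0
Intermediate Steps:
R(n) = 2*n*(-5 + n)/3 (R(n) = ((n - 5)*(n + n))/3 = ((-5 + n)*(2*n))/3 = (2*n*(-5 + n))/3 = 2*n*(-5 + n)/3)
T = 0
P(q, J) = 2*J/(q + 2*q*(-5 + q)/3) (P(q, J) = (J + J)/(q + 2*q*(-5 + q)/3) = (2*J)/(q + 2*q*(-5 + q)/3) = 2*J/(q + 2*q*(-5 + q)/3))
T*P(N(5, 2), -2) = 0*(6*(-2)/(5*(-7 + 2*5))) = 0*(6*(-2)*(1/5)/(-7 + 10)) = 0*(6*(-2)*(1/5)/3) = 0*(6*(-2)*(1/5)*(1/3)) = 0*(-4/5) = 0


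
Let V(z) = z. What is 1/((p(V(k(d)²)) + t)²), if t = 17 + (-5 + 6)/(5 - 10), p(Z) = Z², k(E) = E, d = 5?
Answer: 25/10297681 ≈ 2.4277e-6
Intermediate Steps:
t = 84/5 (t = 17 + 1/(-5) = 17 + 1*(-⅕) = 17 - ⅕ = 84/5 ≈ 16.800)
1/((p(V(k(d)²)) + t)²) = 1/(((5²)² + 84/5)²) = 1/((25² + 84/5)²) = 1/((625 + 84/5)²) = 1/((3209/5)²) = 1/(10297681/25) = 25/10297681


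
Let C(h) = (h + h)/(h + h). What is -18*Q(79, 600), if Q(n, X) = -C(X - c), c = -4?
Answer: 18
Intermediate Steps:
C(h) = 1 (C(h) = (2*h)/((2*h)) = (2*h)*(1/(2*h)) = 1)
Q(n, X) = -1 (Q(n, X) = -1*1 = -1)
-18*Q(79, 600) = -18*(-1) = 18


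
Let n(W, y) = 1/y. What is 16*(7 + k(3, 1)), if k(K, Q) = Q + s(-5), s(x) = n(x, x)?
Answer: 624/5 ≈ 124.80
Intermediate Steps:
s(x) = 1/x
k(K, Q) = -⅕ + Q (k(K, Q) = Q + 1/(-5) = Q - ⅕ = -⅕ + Q)
16*(7 + k(3, 1)) = 16*(7 + (-⅕ + 1)) = 16*(7 + ⅘) = 16*(39/5) = 624/5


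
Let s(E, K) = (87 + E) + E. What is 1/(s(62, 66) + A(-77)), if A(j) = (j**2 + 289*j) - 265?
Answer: -1/16378 ≈ -6.1058e-5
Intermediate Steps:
s(E, K) = 87 + 2*E
A(j) = -265 + j**2 + 289*j
1/(s(62, 66) + A(-77)) = 1/((87 + 2*62) + (-265 + (-77)**2 + 289*(-77))) = 1/((87 + 124) + (-265 + 5929 - 22253)) = 1/(211 - 16589) = 1/(-16378) = -1/16378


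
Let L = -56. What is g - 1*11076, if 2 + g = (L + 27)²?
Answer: -10237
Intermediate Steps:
g = 839 (g = -2 + (-56 + 27)² = -2 + (-29)² = -2 + 841 = 839)
g - 1*11076 = 839 - 1*11076 = 839 - 11076 = -10237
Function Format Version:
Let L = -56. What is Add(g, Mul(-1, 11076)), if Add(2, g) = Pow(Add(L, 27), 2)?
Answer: -10237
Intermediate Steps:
g = 839 (g = Add(-2, Pow(Add(-56, 27), 2)) = Add(-2, Pow(-29, 2)) = Add(-2, 841) = 839)
Add(g, Mul(-1, 11076)) = Add(839, Mul(-1, 11076)) = Add(839, -11076) = -10237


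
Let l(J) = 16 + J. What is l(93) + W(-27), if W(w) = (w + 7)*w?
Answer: 649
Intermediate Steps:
W(w) = w*(7 + w) (W(w) = (7 + w)*w = w*(7 + w))
l(93) + W(-27) = (16 + 93) - 27*(7 - 27) = 109 - 27*(-20) = 109 + 540 = 649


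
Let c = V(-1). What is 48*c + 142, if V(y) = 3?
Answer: 286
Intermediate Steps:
c = 3
48*c + 142 = 48*3 + 142 = 144 + 142 = 286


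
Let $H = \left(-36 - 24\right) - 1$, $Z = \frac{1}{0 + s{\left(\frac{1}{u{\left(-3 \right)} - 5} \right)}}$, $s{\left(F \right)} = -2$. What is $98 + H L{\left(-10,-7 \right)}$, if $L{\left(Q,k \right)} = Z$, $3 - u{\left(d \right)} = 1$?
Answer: $\frac{257}{2} \approx 128.5$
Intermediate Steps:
$u{\left(d \right)} = 2$ ($u{\left(d \right)} = 3 - 1 = 2$)
$Z = - \frac{1}{2}$ ($Z = \frac{1}{0 - 2} = \frac{1}{-2} = - \frac{1}{2} \approx -0.5$)
$L{\left(Q,k \right)} = - \frac{1}{2}$
$H = -61$ ($H = -60 - 1 = -61$)
$98 + H L{\left(-10,-7 \right)} = 98 - - \frac{61}{2} = 98 + \frac{61}{2} = \frac{257}{2}$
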